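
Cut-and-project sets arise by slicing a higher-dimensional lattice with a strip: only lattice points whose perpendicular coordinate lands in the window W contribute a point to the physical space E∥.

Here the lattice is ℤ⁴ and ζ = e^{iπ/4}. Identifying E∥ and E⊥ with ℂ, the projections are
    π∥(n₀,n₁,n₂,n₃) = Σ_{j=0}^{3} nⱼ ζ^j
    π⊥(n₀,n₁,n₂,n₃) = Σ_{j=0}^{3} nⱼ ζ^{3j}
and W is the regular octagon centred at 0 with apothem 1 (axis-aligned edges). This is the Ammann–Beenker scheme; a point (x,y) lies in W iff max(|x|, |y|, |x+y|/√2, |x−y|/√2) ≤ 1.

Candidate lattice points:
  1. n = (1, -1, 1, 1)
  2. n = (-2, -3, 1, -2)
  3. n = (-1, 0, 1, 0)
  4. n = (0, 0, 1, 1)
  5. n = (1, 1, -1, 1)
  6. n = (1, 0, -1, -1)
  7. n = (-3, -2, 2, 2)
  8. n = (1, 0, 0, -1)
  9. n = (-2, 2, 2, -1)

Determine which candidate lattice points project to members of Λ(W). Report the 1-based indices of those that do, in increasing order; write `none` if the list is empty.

Internal map: ζ^{3j} for j=0..3 gives (1,0), (−√2/2,√2/2), (0,−1), (√2/2,√2/2).
#1 (1, -1, 1, 1): internal (2.414214, -1.000000); octagon support 2.414214 vs apothem 1 → ∉ W
#2 (-2, -3, 1, -2): internal (-1.292893, -4.535534); octagon support 4.535534 vs apothem 1 → ∉ W
#3 (-1, 0, 1, 0): internal (-1.000000, -1.000000); octagon support 1.414214 vs apothem 1 → ∉ W
#4 (0, 0, 1, 1): internal (0.707107, -0.292893); octagon support 0.707107 vs apothem 1 → ∈ W
#5 (1, 1, -1, 1): internal (1.000000, 2.414214); octagon support 2.414214 vs apothem 1 → ∉ W
#6 (1, 0, -1, -1): internal (0.292893, 0.292893); octagon support 0.414214 vs apothem 1 → ∈ W
#7 (-3, -2, 2, 2): internal (-0.171573, -2.000000); octagon support 2.000000 vs apothem 1 → ∉ W
#8 (1, 0, 0, -1): internal (0.292893, -0.707107); octagon support 0.707107 vs apothem 1 → ∈ W
#9 (-2, 2, 2, -1): internal (-4.121320, -1.292893); octagon support 4.121320 vs apothem 1 → ∉ W

4, 6, 8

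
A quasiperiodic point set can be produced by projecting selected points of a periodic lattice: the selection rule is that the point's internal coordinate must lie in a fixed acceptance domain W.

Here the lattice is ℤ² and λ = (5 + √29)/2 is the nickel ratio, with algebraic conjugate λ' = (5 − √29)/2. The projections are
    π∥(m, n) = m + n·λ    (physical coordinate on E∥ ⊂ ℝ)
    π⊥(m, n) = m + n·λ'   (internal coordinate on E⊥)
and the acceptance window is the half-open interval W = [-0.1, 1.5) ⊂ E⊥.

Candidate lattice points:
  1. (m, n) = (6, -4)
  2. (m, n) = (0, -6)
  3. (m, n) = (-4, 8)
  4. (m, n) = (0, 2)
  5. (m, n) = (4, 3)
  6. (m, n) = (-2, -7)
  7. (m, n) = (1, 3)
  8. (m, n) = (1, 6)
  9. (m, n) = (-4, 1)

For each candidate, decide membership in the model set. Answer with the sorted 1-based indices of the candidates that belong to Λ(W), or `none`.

Compute λ' = (5−√29)/2 = -0.1926, so π⊥(m,n) = m -0.1926·n.
#1 (6,-4): internal coord 6 + (-4)·λ' = +6.7703; +6.7703 ∉ [-0.1, 1.5) → out
#2 (0,-6): internal coord 0 + (-6)·λ' = +1.1555; +1.1555 ∈ [-0.1, 1.5) → IN Λ
#3 (-4,8): internal coord -4 + (8)·λ' = -5.5407; -5.5407 ∉ [-0.1, 1.5) → out
#4 (0,2): internal coord 0 + (2)·λ' = -0.3852; -0.3852 ∉ [-0.1, 1.5) → out
#5 (4,3): internal coord 4 + (3)·λ' = +3.4223; +3.4223 ∉ [-0.1, 1.5) → out
#6 (-2,-7): internal coord -2 + (-7)·λ' = -0.6519; -0.6519 ∉ [-0.1, 1.5) → out
#7 (1,3): internal coord 1 + (3)·λ' = +0.4223; +0.4223 ∈ [-0.1, 1.5) → IN Λ
#8 (1,6): internal coord 1 + (6)·λ' = -0.1555; -0.1555 ∉ [-0.1, 1.5) → out
#9 (-4,1): internal coord -4 + (1)·λ' = -4.1926; -4.1926 ∉ [-0.1, 1.5) → out

2, 7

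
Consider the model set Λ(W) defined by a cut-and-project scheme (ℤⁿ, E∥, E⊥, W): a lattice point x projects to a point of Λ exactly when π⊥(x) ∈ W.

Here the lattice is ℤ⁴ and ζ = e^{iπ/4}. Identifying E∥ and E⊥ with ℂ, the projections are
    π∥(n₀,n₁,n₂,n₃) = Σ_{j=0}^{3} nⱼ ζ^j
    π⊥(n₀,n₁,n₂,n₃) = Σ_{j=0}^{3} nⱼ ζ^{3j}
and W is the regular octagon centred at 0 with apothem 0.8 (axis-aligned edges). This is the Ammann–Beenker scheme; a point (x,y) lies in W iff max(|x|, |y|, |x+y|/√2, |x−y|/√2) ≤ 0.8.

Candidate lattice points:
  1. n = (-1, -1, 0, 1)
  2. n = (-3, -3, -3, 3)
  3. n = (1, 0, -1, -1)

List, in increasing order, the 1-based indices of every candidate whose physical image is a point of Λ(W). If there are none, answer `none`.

π⊥(n) = n₀ + n₁ζ³ + n₂ζ⁶ + n₃ζ⁹ where ζ = e^{iπ/4}.
candidate 1: n = (-1, -1, 0, 1) → π⊥ ≈ (+0.41421, +0.00000); max(|x|,|y|,|x±y|/√2) = 0.41421 ≤ 0.8 ⇒ ∈ W
candidate 2: n = (-3, -3, -3, 3) → π⊥ ≈ (+1.24264, +3.00000); max(|x|,|y|,|x±y|/√2) = 3.00000 > 0.8 ⇒ ∉ W
candidate 3: n = (1, 0, -1, -1) → π⊥ ≈ (+0.29289, +0.29289); max(|x|,|y|,|x±y|/√2) = 0.41421 ≤ 0.8 ⇒ ∈ W

1, 3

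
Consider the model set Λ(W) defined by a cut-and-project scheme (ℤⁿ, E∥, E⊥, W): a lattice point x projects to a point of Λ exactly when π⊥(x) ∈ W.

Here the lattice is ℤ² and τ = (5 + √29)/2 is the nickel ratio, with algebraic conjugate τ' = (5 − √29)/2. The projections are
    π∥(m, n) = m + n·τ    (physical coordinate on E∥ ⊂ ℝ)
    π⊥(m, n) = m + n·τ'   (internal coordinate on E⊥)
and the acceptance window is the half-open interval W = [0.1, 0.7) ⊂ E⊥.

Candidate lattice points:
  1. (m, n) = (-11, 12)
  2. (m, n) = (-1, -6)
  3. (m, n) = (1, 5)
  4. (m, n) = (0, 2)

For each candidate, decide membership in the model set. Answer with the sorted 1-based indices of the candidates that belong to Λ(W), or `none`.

2

Compute τ' = (5−√29)/2 = -0.192582, so π⊥(m,n) = m -0.192582·n.
#1 (-11,12): internal coord -11 + (12)·τ' = -13.310989; -13.310989 ∉ [0.1, 0.7) → out
#2 (-1,-6): internal coord -1 + (-6)·τ' = +0.155494; +0.155494 ∈ [0.1, 0.7) → IN Λ
#3 (1,5): internal coord 1 + (5)·τ' = +0.037088; +0.037088 ∉ [0.1, 0.7) → out
#4 (0,2): internal coord 0 + (2)·τ' = -0.385165; -0.385165 ∉ [0.1, 0.7) → out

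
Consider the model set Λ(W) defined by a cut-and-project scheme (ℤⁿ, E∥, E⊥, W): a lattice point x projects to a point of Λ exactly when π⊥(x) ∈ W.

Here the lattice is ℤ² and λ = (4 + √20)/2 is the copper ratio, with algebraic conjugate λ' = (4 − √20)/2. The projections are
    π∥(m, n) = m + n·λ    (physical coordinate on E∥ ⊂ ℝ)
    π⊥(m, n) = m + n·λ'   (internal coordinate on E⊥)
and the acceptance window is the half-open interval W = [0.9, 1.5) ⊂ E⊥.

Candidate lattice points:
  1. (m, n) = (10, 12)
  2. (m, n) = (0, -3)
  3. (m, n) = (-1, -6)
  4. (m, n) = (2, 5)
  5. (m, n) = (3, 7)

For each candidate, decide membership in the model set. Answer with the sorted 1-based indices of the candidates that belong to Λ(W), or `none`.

5

Compute λ' = (4−√20)/2 = -0.2361, so π⊥(m,n) = m -0.2361·n.
#1 (10,12): internal coord 10 + (12)·λ' = +7.1672; +7.1672 ∉ [0.9, 1.5) → out
#2 (0,-3): internal coord 0 + (-3)·λ' = +0.7082; +0.7082 ∉ [0.9, 1.5) → out
#3 (-1,-6): internal coord -1 + (-6)·λ' = +0.4164; +0.4164 ∉ [0.9, 1.5) → out
#4 (2,5): internal coord 2 + (5)·λ' = +0.8197; +0.8197 ∉ [0.9, 1.5) → out
#5 (3,7): internal coord 3 + (7)·λ' = +1.3475; +1.3475 ∈ [0.9, 1.5) → IN Λ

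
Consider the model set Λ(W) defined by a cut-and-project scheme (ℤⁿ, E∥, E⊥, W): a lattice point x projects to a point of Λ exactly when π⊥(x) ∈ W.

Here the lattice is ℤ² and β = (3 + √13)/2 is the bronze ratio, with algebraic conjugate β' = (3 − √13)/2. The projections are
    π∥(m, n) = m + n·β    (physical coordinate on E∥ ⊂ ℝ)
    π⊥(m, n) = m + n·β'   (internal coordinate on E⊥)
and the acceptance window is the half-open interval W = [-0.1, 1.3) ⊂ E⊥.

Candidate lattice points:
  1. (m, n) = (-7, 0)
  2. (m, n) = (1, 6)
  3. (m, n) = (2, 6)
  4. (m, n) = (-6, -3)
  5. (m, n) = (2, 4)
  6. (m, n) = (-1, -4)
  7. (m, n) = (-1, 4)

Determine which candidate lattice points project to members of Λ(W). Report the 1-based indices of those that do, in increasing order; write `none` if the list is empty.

3, 5, 6

Compute β' = (3−√13)/2 = -0.302776, so π⊥(m,n) = m -0.302776·n.
#1 (-7,0): internal coord -7 + (0)·β' = -7.000000; -7.000000 ∉ [-0.1, 1.3) → out
#2 (1,6): internal coord 1 + (6)·β' = -0.816654; -0.816654 ∉ [-0.1, 1.3) → out
#3 (2,6): internal coord 2 + (6)·β' = +0.183346; +0.183346 ∈ [-0.1, 1.3) → IN Λ
#4 (-6,-3): internal coord -6 + (-3)·β' = -5.091673; -5.091673 ∉ [-0.1, 1.3) → out
#5 (2,4): internal coord 2 + (4)·β' = +0.788897; +0.788897 ∈ [-0.1, 1.3) → IN Λ
#6 (-1,-4): internal coord -1 + (-4)·β' = +0.211103; +0.211103 ∈ [-0.1, 1.3) → IN Λ
#7 (-1,4): internal coord -1 + (4)·β' = -2.211103; -2.211103 ∉ [-0.1, 1.3) → out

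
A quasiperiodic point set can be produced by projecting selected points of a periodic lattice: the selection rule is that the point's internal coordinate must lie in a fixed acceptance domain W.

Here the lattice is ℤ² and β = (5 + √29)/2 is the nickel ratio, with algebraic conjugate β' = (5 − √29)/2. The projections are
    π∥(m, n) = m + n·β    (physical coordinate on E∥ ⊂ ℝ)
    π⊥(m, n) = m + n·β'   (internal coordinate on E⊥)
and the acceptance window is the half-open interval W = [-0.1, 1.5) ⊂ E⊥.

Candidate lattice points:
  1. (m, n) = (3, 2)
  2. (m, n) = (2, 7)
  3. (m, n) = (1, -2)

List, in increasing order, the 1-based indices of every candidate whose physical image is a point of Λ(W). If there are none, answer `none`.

2, 3

Numerically β ≈ 5.1926 and β' = −1/β ≈ -0.1926.
candidate 1: (m,n)=(3,2) → π∥ = 3+2·β ≈ 13.3852, π⊥ = 3+2·β' ≈ 2.6148 ∉ [-0.1, 1.5) ⇒ out
candidate 2: (m,n)=(2,7) → π∥ = 2+7·β ≈ 38.3481, π⊥ = 2+7·β' ≈ 0.6519 ∈ [-0.1, 1.5) ⇒ IN Λ
candidate 3: (m,n)=(1,-2) → π∥ = 1-2·β ≈ -9.3852, π⊥ = 1-2·β' ≈ 1.3852 ∈ [-0.1, 1.5) ⇒ IN Λ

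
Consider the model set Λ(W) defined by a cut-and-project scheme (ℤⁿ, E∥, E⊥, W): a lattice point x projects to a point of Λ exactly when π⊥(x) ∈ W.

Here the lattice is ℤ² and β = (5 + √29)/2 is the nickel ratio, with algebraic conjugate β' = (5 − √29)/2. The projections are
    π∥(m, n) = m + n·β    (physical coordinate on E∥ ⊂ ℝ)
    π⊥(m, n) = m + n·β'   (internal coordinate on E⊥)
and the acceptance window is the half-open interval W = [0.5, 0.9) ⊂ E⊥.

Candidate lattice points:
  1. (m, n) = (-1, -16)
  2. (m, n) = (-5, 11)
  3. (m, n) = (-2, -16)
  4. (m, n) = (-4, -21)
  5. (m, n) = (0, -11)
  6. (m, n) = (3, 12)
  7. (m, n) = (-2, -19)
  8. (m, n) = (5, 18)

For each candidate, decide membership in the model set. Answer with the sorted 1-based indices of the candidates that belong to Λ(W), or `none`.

Numerically β ≈ 5.19258 and β' = −1/β ≈ -0.19258.
candidate 1: (m,n)=(-1,-16) → π∥ = -1-16·β ≈ -84.08132, π⊥ = -1-16·β' ≈ 2.08132 ∉ [0.5, 0.9) ⇒ out
candidate 2: (m,n)=(-5,11) → π∥ = -5+11·β ≈ 52.11841, π⊥ = -5+11·β' ≈ -7.11841 ∉ [0.5, 0.9) ⇒ out
candidate 3: (m,n)=(-2,-16) → π∥ = -2-16·β ≈ -85.08132, π⊥ = -2-16·β' ≈ 1.08132 ∉ [0.5, 0.9) ⇒ out
candidate 4: (m,n)=(-4,-21) → π∥ = -4-21·β ≈ -113.04423, π⊥ = -4-21·β' ≈ 0.04423 ∉ [0.5, 0.9) ⇒ out
candidate 5: (m,n)=(0,-11) → π∥ = 0-11·β ≈ -57.11841, π⊥ = 0-11·β' ≈ 2.11841 ∉ [0.5, 0.9) ⇒ out
candidate 6: (m,n)=(3,12) → π∥ = 3+12·β ≈ 65.31099, π⊥ = 3+12·β' ≈ 0.68901 ∈ [0.5, 0.9) ⇒ IN Λ
candidate 7: (m,n)=(-2,-19) → π∥ = -2-19·β ≈ -100.65907, π⊥ = -2-19·β' ≈ 1.65907 ∉ [0.5, 0.9) ⇒ out
candidate 8: (m,n)=(5,18) → π∥ = 5+18·β ≈ 98.46648, π⊥ = 5+18·β' ≈ 1.53352 ∉ [0.5, 0.9) ⇒ out

6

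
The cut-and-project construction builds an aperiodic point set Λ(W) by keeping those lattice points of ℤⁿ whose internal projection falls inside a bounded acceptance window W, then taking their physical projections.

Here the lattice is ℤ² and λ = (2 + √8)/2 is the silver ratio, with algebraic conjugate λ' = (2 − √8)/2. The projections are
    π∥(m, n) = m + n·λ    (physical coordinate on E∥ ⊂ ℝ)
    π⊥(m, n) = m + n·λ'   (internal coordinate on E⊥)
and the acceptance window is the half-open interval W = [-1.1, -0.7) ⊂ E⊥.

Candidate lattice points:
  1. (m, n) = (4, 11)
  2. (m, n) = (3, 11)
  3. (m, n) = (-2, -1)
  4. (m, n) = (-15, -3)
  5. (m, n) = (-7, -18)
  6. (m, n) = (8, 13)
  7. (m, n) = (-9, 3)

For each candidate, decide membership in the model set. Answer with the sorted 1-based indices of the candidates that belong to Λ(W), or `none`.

Numerically λ ≈ 2.4142 and λ' = −1/λ ≈ -0.4142.
#1 (4,11): internal coord 4 + (11)·λ' = -0.5563; -0.5563 ∉ [-1.1, -0.7) → out
#2 (3,11): internal coord 3 + (11)·λ' = -1.5563; -1.5563 ∉ [-1.1, -0.7) → out
#3 (-2,-1): internal coord -2 + (-1)·λ' = -1.5858; -1.5858 ∉ [-1.1, -0.7) → out
#4 (-15,-3): internal coord -15 + (-3)·λ' = -13.7574; -13.7574 ∉ [-1.1, -0.7) → out
#5 (-7,-18): internal coord -7 + (-18)·λ' = +0.4558; +0.4558 ∉ [-1.1, -0.7) → out
#6 (8,13): internal coord 8 + (13)·λ' = +2.6152; +2.6152 ∉ [-1.1, -0.7) → out
#7 (-9,3): internal coord -9 + (3)·λ' = -10.2426; -10.2426 ∉ [-1.1, -0.7) → out

none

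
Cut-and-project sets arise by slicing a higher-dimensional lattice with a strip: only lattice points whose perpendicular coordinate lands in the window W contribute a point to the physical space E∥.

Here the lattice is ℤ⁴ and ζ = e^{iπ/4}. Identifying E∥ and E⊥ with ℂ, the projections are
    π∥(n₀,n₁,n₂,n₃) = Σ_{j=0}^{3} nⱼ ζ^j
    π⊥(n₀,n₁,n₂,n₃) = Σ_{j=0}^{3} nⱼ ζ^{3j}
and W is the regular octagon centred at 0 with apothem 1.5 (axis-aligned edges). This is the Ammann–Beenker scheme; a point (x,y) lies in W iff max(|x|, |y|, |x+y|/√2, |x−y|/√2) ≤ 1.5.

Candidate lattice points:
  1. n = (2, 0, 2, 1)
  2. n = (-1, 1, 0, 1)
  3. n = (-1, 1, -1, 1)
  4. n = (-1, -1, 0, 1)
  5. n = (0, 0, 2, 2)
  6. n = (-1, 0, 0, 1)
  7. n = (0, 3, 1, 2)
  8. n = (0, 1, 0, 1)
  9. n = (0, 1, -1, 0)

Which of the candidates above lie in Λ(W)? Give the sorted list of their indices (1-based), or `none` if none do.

4, 5, 6, 8

π⊥(n) = n₀ + n₁ζ³ + n₂ζ⁶ + n₃ζ⁹ where ζ = e^{iπ/4}.
candidate 1: n = (2, 0, 2, 1) → π⊥ ≈ (+2.70711, -1.29289); max(|x|,|y|,|x±y|/√2) = 2.82843 > 1.5 ⇒ ∉ W
candidate 2: n = (-1, 1, 0, 1) → π⊥ ≈ (-1.00000, +1.41421); max(|x|,|y|,|x±y|/√2) = 1.70711 > 1.5 ⇒ ∉ W
candidate 3: n = (-1, 1, -1, 1) → π⊥ ≈ (-1.00000, +2.41421); max(|x|,|y|,|x±y|/√2) = 2.41421 > 1.5 ⇒ ∉ W
candidate 4: n = (-1, -1, 0, 1) → π⊥ ≈ (+0.41421, +0.00000); max(|x|,|y|,|x±y|/√2) = 0.41421 ≤ 1.5 ⇒ ∈ W
candidate 5: n = (0, 0, 2, 2) → π⊥ ≈ (+1.41421, -0.58579); max(|x|,|y|,|x±y|/√2) = 1.41421 ≤ 1.5 ⇒ ∈ W
candidate 6: n = (-1, 0, 0, 1) → π⊥ ≈ (-0.29289, +0.70711); max(|x|,|y|,|x±y|/√2) = 0.70711 ≤ 1.5 ⇒ ∈ W
candidate 7: n = (0, 3, 1, 2) → π⊥ ≈ (-0.70711, +2.53553); max(|x|,|y|,|x±y|/√2) = 2.53553 > 1.5 ⇒ ∉ W
candidate 8: n = (0, 1, 0, 1) → π⊥ ≈ (+0.00000, +1.41421); max(|x|,|y|,|x±y|/√2) = 1.41421 ≤ 1.5 ⇒ ∈ W
candidate 9: n = (0, 1, -1, 0) → π⊥ ≈ (-0.70711, +1.70711); max(|x|,|y|,|x±y|/√2) = 1.70711 > 1.5 ⇒ ∉ W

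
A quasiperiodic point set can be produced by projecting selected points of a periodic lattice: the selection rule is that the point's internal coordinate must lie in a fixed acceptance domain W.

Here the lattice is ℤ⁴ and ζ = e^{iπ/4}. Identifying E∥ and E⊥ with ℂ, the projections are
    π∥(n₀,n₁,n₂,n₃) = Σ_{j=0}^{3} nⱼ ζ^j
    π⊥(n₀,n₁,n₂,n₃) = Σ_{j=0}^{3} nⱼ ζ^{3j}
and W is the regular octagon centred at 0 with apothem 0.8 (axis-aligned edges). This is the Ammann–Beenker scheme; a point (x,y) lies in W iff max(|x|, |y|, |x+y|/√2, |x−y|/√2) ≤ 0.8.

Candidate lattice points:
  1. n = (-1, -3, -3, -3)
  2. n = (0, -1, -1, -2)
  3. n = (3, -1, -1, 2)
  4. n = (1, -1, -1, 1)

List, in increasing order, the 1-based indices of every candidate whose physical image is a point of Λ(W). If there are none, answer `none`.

none

π⊥(n) = n₀ + n₁ζ³ + n₂ζ⁶ + n₃ζ⁹ where ζ = e^{iπ/4}.
#1 (-1, -3, -3, -3): internal (-1.00000, -1.24264); octagon support 1.58579 vs apothem 0.8 → ∉ W
#2 (0, -1, -1, -2): internal (-0.70711, -1.12132); octagon support 1.29289 vs apothem 0.8 → ∉ W
#3 (3, -1, -1, 2): internal (5.12132, 1.70711); octagon support 5.12132 vs apothem 0.8 → ∉ W
#4 (1, -1, -1, 1): internal (2.41421, 1.00000); octagon support 2.41421 vs apothem 0.8 → ∉ W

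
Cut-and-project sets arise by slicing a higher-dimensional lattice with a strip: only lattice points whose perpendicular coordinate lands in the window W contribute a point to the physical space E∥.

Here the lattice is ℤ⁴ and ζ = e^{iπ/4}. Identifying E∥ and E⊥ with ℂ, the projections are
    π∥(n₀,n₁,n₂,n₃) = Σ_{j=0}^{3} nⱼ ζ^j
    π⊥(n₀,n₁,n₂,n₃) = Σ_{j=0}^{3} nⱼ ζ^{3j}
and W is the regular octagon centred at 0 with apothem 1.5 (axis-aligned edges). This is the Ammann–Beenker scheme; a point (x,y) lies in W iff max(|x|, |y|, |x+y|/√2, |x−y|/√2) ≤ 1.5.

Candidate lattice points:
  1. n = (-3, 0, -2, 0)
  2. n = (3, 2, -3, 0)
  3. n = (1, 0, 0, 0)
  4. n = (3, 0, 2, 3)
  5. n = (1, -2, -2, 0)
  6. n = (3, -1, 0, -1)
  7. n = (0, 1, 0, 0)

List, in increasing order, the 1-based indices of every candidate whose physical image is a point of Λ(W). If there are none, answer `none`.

Internal map: ζ^{3j} for j=0..3 gives (1,0), (−√2/2,√2/2), (0,−1), (√2/2,√2/2).
#1 (-3, 0, -2, 0): internal (-3.00000, 2.00000); octagon support 3.53553 vs apothem 1.5 → ∉ W
#2 (3, 2, -3, 0): internal (1.58579, 4.41421); octagon support 4.41421 vs apothem 1.5 → ∉ W
#3 (1, 0, 0, 0): internal (1.00000, 0.00000); octagon support 1.00000 vs apothem 1.5 → ∈ W
#4 (3, 0, 2, 3): internal (5.12132, 0.12132); octagon support 5.12132 vs apothem 1.5 → ∉ W
#5 (1, -2, -2, 0): internal (2.41421, 0.58579); octagon support 2.41421 vs apothem 1.5 → ∉ W
#6 (3, -1, 0, -1): internal (3.00000, -1.41421); octagon support 3.12132 vs apothem 1.5 → ∉ W
#7 (0, 1, 0, 0): internal (-0.70711, 0.70711); octagon support 1.00000 vs apothem 1.5 → ∈ W

3, 7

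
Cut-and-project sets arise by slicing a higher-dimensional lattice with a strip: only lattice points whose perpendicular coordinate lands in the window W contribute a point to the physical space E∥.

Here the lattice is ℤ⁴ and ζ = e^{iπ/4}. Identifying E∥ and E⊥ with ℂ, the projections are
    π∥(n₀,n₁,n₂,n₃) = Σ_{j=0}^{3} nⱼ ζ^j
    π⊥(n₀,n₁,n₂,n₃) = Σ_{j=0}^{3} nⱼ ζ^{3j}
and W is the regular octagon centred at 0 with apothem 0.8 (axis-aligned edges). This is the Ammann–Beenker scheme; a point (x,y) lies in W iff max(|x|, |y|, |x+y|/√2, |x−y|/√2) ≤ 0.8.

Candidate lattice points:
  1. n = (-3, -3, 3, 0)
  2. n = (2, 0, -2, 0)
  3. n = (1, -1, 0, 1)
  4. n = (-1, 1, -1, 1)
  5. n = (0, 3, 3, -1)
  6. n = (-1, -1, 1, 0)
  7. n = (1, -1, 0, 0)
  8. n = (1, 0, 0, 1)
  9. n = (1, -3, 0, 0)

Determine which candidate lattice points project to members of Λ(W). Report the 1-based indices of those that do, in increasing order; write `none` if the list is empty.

none

π⊥(n) = n₀ + n₁ζ³ + n₂ζ⁶ + n₃ζ⁹ where ζ = e^{iπ/4}.
#1 (-3, -3, 3, 0): internal (-0.87868, -5.12132); octagon support 5.12132 vs apothem 0.8 → ∉ W
#2 (2, 0, -2, 0): internal (2.00000, 2.00000); octagon support 2.82843 vs apothem 0.8 → ∉ W
#3 (1, -1, 0, 1): internal (2.41421, 0.00000); octagon support 2.41421 vs apothem 0.8 → ∉ W
#4 (-1, 1, -1, 1): internal (-1.00000, 2.41421); octagon support 2.41421 vs apothem 0.8 → ∉ W
#5 (0, 3, 3, -1): internal (-2.82843, -1.58579); octagon support 3.12132 vs apothem 0.8 → ∉ W
#6 (-1, -1, 1, 0): internal (-0.29289, -1.70711); octagon support 1.70711 vs apothem 0.8 → ∉ W
#7 (1, -1, 0, 0): internal (1.70711, -0.70711); octagon support 1.70711 vs apothem 0.8 → ∉ W
#8 (1, 0, 0, 1): internal (1.70711, 0.70711); octagon support 1.70711 vs apothem 0.8 → ∉ W
#9 (1, -3, 0, 0): internal (3.12132, -2.12132); octagon support 3.70711 vs apothem 0.8 → ∉ W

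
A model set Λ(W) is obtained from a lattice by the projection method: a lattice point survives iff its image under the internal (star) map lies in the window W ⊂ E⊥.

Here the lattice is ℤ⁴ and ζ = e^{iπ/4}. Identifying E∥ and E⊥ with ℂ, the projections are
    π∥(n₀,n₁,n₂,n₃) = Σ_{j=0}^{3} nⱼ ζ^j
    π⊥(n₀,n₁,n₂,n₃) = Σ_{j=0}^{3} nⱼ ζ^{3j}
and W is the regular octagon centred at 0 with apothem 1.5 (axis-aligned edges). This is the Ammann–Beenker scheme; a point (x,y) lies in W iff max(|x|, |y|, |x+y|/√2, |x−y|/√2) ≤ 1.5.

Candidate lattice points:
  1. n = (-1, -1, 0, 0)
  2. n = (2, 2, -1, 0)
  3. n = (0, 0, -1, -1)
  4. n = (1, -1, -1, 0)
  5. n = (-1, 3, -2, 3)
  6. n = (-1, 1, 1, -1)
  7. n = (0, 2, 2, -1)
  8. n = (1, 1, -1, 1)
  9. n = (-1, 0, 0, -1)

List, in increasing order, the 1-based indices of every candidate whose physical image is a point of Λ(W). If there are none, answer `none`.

π⊥(n) = n₀ + n₁ζ³ + n₂ζ⁶ + n₃ζ⁹ where ζ = e^{iπ/4}.
#1 (-1, -1, 0, 0): internal (-0.2929, -0.7071); octagon support 0.7071 vs apothem 1.5 → ∈ W
#2 (2, 2, -1, 0): internal (0.5858, 2.4142); octagon support 2.4142 vs apothem 1.5 → ∉ W
#3 (0, 0, -1, -1): internal (-0.7071, 0.2929); octagon support 0.7071 vs apothem 1.5 → ∈ W
#4 (1, -1, -1, 0): internal (1.7071, 0.2929); octagon support 1.7071 vs apothem 1.5 → ∉ W
#5 (-1, 3, -2, 3): internal (-1.0000, 6.2426); octagon support 6.2426 vs apothem 1.5 → ∉ W
#6 (-1, 1, 1, -1): internal (-2.4142, -1.0000); octagon support 2.4142 vs apothem 1.5 → ∉ W
#7 (0, 2, 2, -1): internal (-2.1213, -1.2929); octagon support 2.4142 vs apothem 1.5 → ∉ W
#8 (1, 1, -1, 1): internal (1.0000, 2.4142); octagon support 2.4142 vs apothem 1.5 → ∉ W
#9 (-1, 0, 0, -1): internal (-1.7071, -0.7071); octagon support 1.7071 vs apothem 1.5 → ∉ W

1, 3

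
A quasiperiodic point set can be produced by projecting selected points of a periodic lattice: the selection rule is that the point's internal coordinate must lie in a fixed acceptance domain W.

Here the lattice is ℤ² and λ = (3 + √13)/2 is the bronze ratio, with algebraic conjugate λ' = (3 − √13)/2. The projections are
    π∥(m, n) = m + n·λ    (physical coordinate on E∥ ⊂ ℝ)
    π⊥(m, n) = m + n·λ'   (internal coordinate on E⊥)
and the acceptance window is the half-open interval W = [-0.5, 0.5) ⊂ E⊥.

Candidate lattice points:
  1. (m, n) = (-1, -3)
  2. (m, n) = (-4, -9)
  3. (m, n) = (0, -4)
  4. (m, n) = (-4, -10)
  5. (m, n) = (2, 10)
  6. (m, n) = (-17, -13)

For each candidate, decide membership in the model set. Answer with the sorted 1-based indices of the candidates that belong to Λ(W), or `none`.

1

λ' = (3−√13)/2 ≈ -0.302776.
[1] lift (-1,-3): star map gives -0.091673; window check -0.5 ≤ -0.091673 < 0.5 is true → IN Λ
[2] lift (-4,-9): star map gives -1.275019; window check -0.5 ≤ -1.275019 < 0.5 is false → out
[3] lift (0,-4): star map gives 1.211103; window check -0.5 ≤ 1.211103 < 0.5 is false → out
[4] lift (-4,-10): star map gives -0.972244; window check -0.5 ≤ -0.972244 < 0.5 is false → out
[5] lift (2,10): star map gives -1.027756; window check -0.5 ≤ -1.027756 < 0.5 is false → out
[6] lift (-17,-13): star map gives -13.063917; window check -0.5 ≤ -13.063917 < 0.5 is false → out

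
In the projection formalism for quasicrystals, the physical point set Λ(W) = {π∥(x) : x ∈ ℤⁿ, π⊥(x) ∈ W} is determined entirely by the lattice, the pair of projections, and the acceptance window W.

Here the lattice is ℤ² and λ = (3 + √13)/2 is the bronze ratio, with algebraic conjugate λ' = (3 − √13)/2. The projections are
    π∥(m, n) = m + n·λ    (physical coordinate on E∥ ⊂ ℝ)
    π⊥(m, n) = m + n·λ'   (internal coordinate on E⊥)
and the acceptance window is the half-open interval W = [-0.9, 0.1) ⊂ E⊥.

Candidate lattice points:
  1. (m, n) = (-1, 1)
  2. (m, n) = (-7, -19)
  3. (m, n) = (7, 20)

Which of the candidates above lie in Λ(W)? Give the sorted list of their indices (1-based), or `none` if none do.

Numerically λ ≈ 3.30278 and λ' = −1/λ ≈ -0.30278.
candidate 1: (m,n)=(-1,1) → π∥ = -1+1·λ ≈ 2.30278, π⊥ = -1+1·λ' ≈ -1.30278 ∉ [-0.9, 0.1) ⇒ out
candidate 2: (m,n)=(-7,-19) → π∥ = -7-19·λ ≈ -69.75274, π⊥ = -7-19·λ' ≈ -1.24726 ∉ [-0.9, 0.1) ⇒ out
candidate 3: (m,n)=(7,20) → π∥ = 7+20·λ ≈ 73.05551, π⊥ = 7+20·λ' ≈ 0.94449 ∉ [-0.9, 0.1) ⇒ out

none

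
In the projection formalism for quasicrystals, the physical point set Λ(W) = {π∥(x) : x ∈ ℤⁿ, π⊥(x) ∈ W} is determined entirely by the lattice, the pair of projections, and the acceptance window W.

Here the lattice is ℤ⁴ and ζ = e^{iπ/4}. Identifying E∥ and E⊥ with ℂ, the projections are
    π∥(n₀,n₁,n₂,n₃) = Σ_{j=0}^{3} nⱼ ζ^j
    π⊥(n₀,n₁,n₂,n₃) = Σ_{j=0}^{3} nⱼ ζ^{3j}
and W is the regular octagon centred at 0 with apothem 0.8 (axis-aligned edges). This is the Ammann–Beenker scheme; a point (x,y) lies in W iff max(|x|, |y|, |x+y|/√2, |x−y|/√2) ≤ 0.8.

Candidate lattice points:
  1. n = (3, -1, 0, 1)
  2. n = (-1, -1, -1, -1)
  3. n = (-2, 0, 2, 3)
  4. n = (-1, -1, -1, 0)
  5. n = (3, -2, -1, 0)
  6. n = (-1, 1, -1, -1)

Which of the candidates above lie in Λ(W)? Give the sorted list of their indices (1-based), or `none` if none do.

Internal map: ζ^{3j} for j=0..3 gives (1,0), (−√2/2,√2/2), (0,−1), (√2/2,√2/2).
#1 (3, -1, 0, 1): internal (4.41421, 0.00000); octagon support 4.41421 vs apothem 0.8 → ∉ W
#2 (-1, -1, -1, -1): internal (-1.00000, -0.41421); octagon support 1.00000 vs apothem 0.8 → ∉ W
#3 (-2, 0, 2, 3): internal (0.12132, 0.12132); octagon support 0.17157 vs apothem 0.8 → ∈ W
#4 (-1, -1, -1, 0): internal (-0.29289, 0.29289); octagon support 0.41421 vs apothem 0.8 → ∈ W
#5 (3, -2, -1, 0): internal (4.41421, -0.41421); octagon support 4.41421 vs apothem 0.8 → ∉ W
#6 (-1, 1, -1, -1): internal (-2.41421, 1.00000); octagon support 2.41421 vs apothem 0.8 → ∉ W

3, 4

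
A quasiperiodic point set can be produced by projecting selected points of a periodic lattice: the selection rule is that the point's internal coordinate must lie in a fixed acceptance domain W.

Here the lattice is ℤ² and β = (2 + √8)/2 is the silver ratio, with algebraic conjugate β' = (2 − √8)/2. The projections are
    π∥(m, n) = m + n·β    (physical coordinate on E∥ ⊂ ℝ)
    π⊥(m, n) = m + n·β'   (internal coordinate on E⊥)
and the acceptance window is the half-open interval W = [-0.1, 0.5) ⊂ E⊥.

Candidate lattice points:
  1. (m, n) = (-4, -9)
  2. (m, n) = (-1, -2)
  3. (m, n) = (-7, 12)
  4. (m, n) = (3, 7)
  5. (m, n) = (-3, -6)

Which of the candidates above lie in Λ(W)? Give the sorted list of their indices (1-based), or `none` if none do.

4

Numerically β ≈ 2.414214 and β' = −1/β ≈ -0.414214.
#1 (-4,-9): internal coord -4 + (-9)·β' = -0.272078; -0.272078 ∉ [-0.1, 0.5) → out
#2 (-1,-2): internal coord -1 + (-2)·β' = -0.171573; -0.171573 ∉ [-0.1, 0.5) → out
#3 (-7,12): internal coord -7 + (12)·β' = -11.970563; -11.970563 ∉ [-0.1, 0.5) → out
#4 (3,7): internal coord 3 + (7)·β' = +0.100505; +0.100505 ∈ [-0.1, 0.5) → IN Λ
#5 (-3,-6): internal coord -3 + (-6)·β' = -0.514719; -0.514719 ∉ [-0.1, 0.5) → out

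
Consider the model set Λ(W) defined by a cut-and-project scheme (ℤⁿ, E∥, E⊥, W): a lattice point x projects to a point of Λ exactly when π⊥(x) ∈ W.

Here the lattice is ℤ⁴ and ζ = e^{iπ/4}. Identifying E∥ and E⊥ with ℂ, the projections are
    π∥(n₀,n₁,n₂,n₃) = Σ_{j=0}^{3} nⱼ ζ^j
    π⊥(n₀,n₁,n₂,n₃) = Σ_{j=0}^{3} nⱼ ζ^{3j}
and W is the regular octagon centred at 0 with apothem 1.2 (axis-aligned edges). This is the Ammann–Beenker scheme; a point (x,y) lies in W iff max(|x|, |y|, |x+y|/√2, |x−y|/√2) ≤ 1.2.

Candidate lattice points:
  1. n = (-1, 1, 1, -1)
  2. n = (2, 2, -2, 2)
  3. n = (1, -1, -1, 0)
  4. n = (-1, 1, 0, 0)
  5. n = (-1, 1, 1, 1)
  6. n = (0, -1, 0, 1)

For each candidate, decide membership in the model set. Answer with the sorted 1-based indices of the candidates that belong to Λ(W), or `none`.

Internal map: ζ^{3j} for j=0..3 gives (1,0), (−√2/2,√2/2), (0,−1), (√2/2,√2/2).
candidate 1: n = (-1, 1, 1, -1) → π⊥ ≈ (-2.4142, -1.0000); max(|x|,|y|,|x±y|/√2) = 2.4142 > 1.2 ⇒ ∉ W
candidate 2: n = (2, 2, -2, 2) → π⊥ ≈ (+2.0000, +4.8284); max(|x|,|y|,|x±y|/√2) = 4.8284 > 1.2 ⇒ ∉ W
candidate 3: n = (1, -1, -1, 0) → π⊥ ≈ (+1.7071, +0.2929); max(|x|,|y|,|x±y|/√2) = 1.7071 > 1.2 ⇒ ∉ W
candidate 4: n = (-1, 1, 0, 0) → π⊥ ≈ (-1.7071, +0.7071); max(|x|,|y|,|x±y|/√2) = 1.7071 > 1.2 ⇒ ∉ W
candidate 5: n = (-1, 1, 1, 1) → π⊥ ≈ (-1.0000, +0.4142); max(|x|,|y|,|x±y|/√2) = 1.0000 ≤ 1.2 ⇒ ∈ W
candidate 6: n = (0, -1, 0, 1) → π⊥ ≈ (+1.4142, +0.0000); max(|x|,|y|,|x±y|/√2) = 1.4142 > 1.2 ⇒ ∉ W

5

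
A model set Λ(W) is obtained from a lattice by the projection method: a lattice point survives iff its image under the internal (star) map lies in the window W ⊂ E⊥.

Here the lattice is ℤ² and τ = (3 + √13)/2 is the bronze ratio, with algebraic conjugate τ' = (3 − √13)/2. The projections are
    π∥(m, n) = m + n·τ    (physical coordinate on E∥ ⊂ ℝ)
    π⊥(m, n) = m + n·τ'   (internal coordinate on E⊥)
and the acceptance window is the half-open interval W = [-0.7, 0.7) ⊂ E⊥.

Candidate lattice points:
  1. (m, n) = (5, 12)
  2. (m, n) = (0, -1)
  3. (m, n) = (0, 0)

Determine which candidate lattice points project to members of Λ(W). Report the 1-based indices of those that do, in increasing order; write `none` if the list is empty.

2, 3

Numerically τ ≈ 3.3028 and τ' = −1/τ ≈ -0.3028.
#1 (5,12): internal coord 5 + (12)·τ' = +1.3667; +1.3667 ∉ [-0.7, 0.7) → out
#2 (0,-1): internal coord 0 + (-1)·τ' = +0.3028; +0.3028 ∈ [-0.7, 0.7) → IN Λ
#3 (0,0): internal coord 0 + (0)·τ' = +0.0000; +0.0000 ∈ [-0.7, 0.7) → IN Λ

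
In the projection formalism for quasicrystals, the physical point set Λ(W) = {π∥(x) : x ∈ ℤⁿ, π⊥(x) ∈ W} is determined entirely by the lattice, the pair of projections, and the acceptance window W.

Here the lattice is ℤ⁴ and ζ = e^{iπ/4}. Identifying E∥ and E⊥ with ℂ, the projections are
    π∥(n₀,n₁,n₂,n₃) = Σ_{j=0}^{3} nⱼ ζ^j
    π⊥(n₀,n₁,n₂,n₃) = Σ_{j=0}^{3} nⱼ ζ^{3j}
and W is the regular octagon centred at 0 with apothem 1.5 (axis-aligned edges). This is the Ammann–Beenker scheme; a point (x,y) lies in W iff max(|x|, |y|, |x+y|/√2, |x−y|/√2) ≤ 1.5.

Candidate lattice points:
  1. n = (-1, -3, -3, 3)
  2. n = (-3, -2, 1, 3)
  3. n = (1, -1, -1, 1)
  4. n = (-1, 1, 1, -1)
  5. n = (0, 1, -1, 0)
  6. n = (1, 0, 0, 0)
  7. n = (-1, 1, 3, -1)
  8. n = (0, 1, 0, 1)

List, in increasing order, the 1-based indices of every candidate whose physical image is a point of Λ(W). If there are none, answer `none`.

2, 6, 8

With ζ = e^{iπ/4} the internal vectors are ζ^0,ζ^3,ζ^6,ζ^9.
#1 (-1, -3, -3, 3): internal (3.2426, 3.0000); octagon support 4.4142 vs apothem 1.5 → ∉ W
#2 (-3, -2, 1, 3): internal (0.5355, -0.2929); octagon support 0.5858 vs apothem 1.5 → ∈ W
#3 (1, -1, -1, 1): internal (2.4142, 1.0000); octagon support 2.4142 vs apothem 1.5 → ∉ W
#4 (-1, 1, 1, -1): internal (-2.4142, -1.0000); octagon support 2.4142 vs apothem 1.5 → ∉ W
#5 (0, 1, -1, 0): internal (-0.7071, 1.7071); octagon support 1.7071 vs apothem 1.5 → ∉ W
#6 (1, 0, 0, 0): internal (1.0000, 0.0000); octagon support 1.0000 vs apothem 1.5 → ∈ W
#7 (-1, 1, 3, -1): internal (-2.4142, -3.0000); octagon support 3.8284 vs apothem 1.5 → ∉ W
#8 (0, 1, 0, 1): internal (0.0000, 1.4142); octagon support 1.4142 vs apothem 1.5 → ∈ W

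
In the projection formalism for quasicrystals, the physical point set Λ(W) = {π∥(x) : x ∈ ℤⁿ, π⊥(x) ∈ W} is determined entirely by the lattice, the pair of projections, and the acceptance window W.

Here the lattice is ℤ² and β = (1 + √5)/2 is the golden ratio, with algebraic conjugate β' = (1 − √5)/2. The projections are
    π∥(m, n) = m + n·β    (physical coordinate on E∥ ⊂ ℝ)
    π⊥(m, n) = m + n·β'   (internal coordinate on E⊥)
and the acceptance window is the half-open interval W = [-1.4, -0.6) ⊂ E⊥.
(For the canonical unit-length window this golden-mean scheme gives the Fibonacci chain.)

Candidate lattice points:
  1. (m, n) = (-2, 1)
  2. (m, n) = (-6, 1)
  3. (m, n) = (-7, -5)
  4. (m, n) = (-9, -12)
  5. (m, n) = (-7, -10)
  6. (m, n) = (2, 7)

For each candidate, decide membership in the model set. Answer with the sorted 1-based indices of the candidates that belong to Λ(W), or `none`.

Compute β' = (1−√5)/2 = -0.618034, so π⊥(m,n) = m -0.618034·n.
#1 (-2,1): internal coord -2 + (1)·β' = -2.618034; -2.618034 ∉ [-1.4, -0.6) → out
#2 (-6,1): internal coord -6 + (1)·β' = -6.618034; -6.618034 ∉ [-1.4, -0.6) → out
#3 (-7,-5): internal coord -7 + (-5)·β' = -3.909830; -3.909830 ∉ [-1.4, -0.6) → out
#4 (-9,-12): internal coord -9 + (-12)·β' = -1.583592; -1.583592 ∉ [-1.4, -0.6) → out
#5 (-7,-10): internal coord -7 + (-10)·β' = -0.819660; -0.819660 ∈ [-1.4, -0.6) → IN Λ
#6 (2,7): internal coord 2 + (7)·β' = -2.326238; -2.326238 ∉ [-1.4, -0.6) → out

5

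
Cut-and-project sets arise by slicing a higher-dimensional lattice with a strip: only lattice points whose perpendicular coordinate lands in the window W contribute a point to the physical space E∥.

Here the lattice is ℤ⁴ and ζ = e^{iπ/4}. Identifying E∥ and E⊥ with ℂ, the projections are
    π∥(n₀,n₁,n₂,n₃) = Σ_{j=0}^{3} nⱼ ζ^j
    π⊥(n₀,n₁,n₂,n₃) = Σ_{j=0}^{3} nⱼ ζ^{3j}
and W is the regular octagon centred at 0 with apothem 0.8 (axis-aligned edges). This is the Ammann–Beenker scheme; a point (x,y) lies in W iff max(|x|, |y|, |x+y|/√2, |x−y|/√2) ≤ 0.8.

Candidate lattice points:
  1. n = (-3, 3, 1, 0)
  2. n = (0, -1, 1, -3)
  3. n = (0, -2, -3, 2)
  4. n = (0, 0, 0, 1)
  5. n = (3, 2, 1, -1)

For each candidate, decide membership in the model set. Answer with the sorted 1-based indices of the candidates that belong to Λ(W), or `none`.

none

With ζ = e^{iπ/4} the internal vectors are ζ^0,ζ^3,ζ^6,ζ^9.
candidate 1: n = (-3, 3, 1, 0) → π⊥ ≈ (-5.12132, +1.12132); max(|x|,|y|,|x±y|/√2) = 5.12132 > 0.8 ⇒ ∉ W
candidate 2: n = (0, -1, 1, -3) → π⊥ ≈ (-1.41421, -3.82843); max(|x|,|y|,|x±y|/√2) = 3.82843 > 0.8 ⇒ ∉ W
candidate 3: n = (0, -2, -3, 2) → π⊥ ≈ (+2.82843, +3.00000); max(|x|,|y|,|x±y|/√2) = 4.12132 > 0.8 ⇒ ∉ W
candidate 4: n = (0, 0, 0, 1) → π⊥ ≈ (+0.70711, +0.70711); max(|x|,|y|,|x±y|/√2) = 1.00000 > 0.8 ⇒ ∉ W
candidate 5: n = (3, 2, 1, -1) → π⊥ ≈ (+0.87868, -0.29289); max(|x|,|y|,|x±y|/√2) = 0.87868 > 0.8 ⇒ ∉ W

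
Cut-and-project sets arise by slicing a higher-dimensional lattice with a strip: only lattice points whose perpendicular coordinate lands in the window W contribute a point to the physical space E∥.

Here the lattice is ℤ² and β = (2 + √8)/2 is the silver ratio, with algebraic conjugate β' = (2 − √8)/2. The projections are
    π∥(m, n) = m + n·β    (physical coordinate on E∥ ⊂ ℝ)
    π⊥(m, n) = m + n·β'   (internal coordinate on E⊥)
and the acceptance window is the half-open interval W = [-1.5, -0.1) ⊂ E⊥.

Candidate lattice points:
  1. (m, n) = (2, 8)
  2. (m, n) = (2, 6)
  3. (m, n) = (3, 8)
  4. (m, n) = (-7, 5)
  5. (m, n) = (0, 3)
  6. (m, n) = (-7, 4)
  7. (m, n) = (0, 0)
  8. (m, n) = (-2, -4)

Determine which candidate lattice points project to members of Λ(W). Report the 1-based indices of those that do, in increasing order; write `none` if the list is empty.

1, 2, 3, 5, 8

β' = (2−√8)/2 ≈ -0.4142.
[1] lift (2,8): star map gives -1.3137; window check -1.5 ≤ -1.3137 < -0.1 is true → IN Λ
[2] lift (2,6): star map gives -0.4853; window check -1.5 ≤ -0.4853 < -0.1 is true → IN Λ
[3] lift (3,8): star map gives -0.3137; window check -1.5 ≤ -0.3137 < -0.1 is true → IN Λ
[4] lift (-7,5): star map gives -9.0711; window check -1.5 ≤ -9.0711 < -0.1 is false → out
[5] lift (0,3): star map gives -1.2426; window check -1.5 ≤ -1.2426 < -0.1 is true → IN Λ
[6] lift (-7,4): star map gives -8.6569; window check -1.5 ≤ -8.6569 < -0.1 is false → out
[7] lift (0,0): star map gives 0.0000; window check -1.5 ≤ 0.0000 < -0.1 is false → out
[8] lift (-2,-4): star map gives -0.3431; window check -1.5 ≤ -0.3431 < -0.1 is true → IN Λ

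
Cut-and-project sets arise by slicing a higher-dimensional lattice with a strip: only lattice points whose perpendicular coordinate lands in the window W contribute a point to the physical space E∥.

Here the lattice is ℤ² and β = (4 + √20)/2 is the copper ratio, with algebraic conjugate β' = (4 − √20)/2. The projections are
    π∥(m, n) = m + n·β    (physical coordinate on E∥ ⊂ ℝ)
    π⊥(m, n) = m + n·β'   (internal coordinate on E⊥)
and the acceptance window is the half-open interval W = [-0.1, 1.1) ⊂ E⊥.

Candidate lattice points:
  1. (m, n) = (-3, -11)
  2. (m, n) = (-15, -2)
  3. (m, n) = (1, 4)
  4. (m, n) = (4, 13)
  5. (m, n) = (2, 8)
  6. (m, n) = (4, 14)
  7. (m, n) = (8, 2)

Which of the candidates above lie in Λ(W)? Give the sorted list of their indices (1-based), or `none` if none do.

Numerically β ≈ 4.23607 and β' = −1/β ≈ -0.23607.
#1 (-3,-11): internal coord -3 + (-11)·β' = -0.40325; -0.40325 ∉ [-0.1, 1.1) → out
#2 (-15,-2): internal coord -15 + (-2)·β' = -14.52786; -14.52786 ∉ [-0.1, 1.1) → out
#3 (1,4): internal coord 1 + (4)·β' = +0.05573; +0.05573 ∈ [-0.1, 1.1) → IN Λ
#4 (4,13): internal coord 4 + (13)·β' = +0.93112; +0.93112 ∈ [-0.1, 1.1) → IN Λ
#5 (2,8): internal coord 2 + (8)·β' = +0.11146; +0.11146 ∈ [-0.1, 1.1) → IN Λ
#6 (4,14): internal coord 4 + (14)·β' = +0.69505; +0.69505 ∈ [-0.1, 1.1) → IN Λ
#7 (8,2): internal coord 8 + (2)·β' = +7.52786; +7.52786 ∉ [-0.1, 1.1) → out

3, 4, 5, 6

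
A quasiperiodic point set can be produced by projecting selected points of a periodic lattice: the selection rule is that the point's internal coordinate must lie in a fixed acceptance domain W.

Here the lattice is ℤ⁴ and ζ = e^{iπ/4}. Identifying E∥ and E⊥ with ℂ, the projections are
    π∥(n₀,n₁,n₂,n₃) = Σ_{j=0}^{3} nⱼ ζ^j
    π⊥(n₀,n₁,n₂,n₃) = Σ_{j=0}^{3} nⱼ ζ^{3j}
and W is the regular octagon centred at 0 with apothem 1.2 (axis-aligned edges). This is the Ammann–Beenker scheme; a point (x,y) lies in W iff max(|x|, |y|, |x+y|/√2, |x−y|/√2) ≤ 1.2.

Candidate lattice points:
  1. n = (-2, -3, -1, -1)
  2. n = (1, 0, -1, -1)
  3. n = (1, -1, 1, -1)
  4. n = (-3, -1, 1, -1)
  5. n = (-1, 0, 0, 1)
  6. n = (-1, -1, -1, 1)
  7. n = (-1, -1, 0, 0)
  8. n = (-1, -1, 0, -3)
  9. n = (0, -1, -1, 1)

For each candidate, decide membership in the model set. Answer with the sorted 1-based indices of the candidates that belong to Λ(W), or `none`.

2, 5, 6, 7

π⊥(n) = n₀ + n₁ζ³ + n₂ζ⁶ + n₃ζ⁹ where ζ = e^{iπ/4}.
#1 (-2, -3, -1, -1): internal (-0.5858, -1.8284); octagon support 1.8284 vs apothem 1.2 → ∉ W
#2 (1, 0, -1, -1): internal (0.2929, 0.2929); octagon support 0.4142 vs apothem 1.2 → ∈ W
#3 (1, -1, 1, -1): internal (1.0000, -2.4142); octagon support 2.4142 vs apothem 1.2 → ∉ W
#4 (-3, -1, 1, -1): internal (-3.0000, -2.4142); octagon support 3.8284 vs apothem 1.2 → ∉ W
#5 (-1, 0, 0, 1): internal (-0.2929, 0.7071); octagon support 0.7071 vs apothem 1.2 → ∈ W
#6 (-1, -1, -1, 1): internal (0.4142, 1.0000); octagon support 1.0000 vs apothem 1.2 → ∈ W
#7 (-1, -1, 0, 0): internal (-0.2929, -0.7071); octagon support 0.7071 vs apothem 1.2 → ∈ W
#8 (-1, -1, 0, -3): internal (-2.4142, -2.8284); octagon support 3.7071 vs apothem 1.2 → ∉ W
#9 (0, -1, -1, 1): internal (1.4142, 1.0000); octagon support 1.7071 vs apothem 1.2 → ∉ W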